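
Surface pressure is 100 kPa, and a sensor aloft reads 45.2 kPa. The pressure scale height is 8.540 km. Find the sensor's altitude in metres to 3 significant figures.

Invert the barometric formula: z = H ln(P₀/P).
P₀/P = 100/45.2 = 2.2124; ln(2.2124) = 0.79408.
z = 8540.0 × 0.79408 = 6781.4 m.

z ≈ 6780 m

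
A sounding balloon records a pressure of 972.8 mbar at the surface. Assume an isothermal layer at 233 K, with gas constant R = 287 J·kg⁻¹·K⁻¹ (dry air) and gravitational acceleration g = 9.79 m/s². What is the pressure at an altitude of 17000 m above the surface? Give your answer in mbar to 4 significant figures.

Scale height: H = RT/g = 287 × 233 / 9.79 = 6830.5 m.
Barometric formula: P = P₀ exp(−z/H).
z/H = 17000/6830.5 = 2.4888; exp(−2.4888) = 0.083010.
P = 972.8 × 0.083010 = 80.752 mbar.

P ≈ 80.75 mbar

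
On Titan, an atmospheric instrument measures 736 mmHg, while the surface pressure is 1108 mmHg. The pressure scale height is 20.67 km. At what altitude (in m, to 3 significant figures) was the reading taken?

z ≈ 8460 m

Invert the barometric formula: z = H ln(P₀/P).
P₀/P = 1108/736 = 1.5054; ln(1.5054) = 0.40906.
z = 20670 × 0.40906 = 8455.3 m.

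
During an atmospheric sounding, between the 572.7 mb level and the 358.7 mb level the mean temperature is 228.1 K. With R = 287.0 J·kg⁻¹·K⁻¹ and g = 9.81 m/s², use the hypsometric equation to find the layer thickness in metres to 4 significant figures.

Hypsometric equation: Δz = (R T̄/g) ln(P₁/P₂).
R T̄/g = 287.0 × 228.1 / 9.81 = 6673.3 m.
ln(572.7/358.7) = ln(1.5966) = 0.46788.
Δz = 6673.3 × 0.46788 = 3122.3 m.

Δz ≈ 3122 m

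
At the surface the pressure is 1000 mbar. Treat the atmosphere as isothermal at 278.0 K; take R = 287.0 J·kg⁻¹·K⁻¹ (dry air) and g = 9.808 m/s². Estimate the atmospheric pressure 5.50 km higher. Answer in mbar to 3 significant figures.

Scale height: H = RT/g = 287.0 × 278.0 / 9.808 = 8134.8 m.
Barometric formula: P = P₀ exp(−z/H).
z/H = 5500.0/8134.8 = 0.67611; exp(−0.67611) = 0.50859.
P = 1000 × 0.50859 = 508.59 mbar.

P ≈ 509 mbar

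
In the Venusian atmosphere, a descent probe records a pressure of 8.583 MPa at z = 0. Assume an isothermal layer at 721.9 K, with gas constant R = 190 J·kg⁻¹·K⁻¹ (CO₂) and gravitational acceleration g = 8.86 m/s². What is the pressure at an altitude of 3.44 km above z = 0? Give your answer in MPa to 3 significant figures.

Scale height: H = RT/g = 190 × 721.9 / 8.86 = 15481 m.
Barometric formula: P = P₀ exp(−z/H).
z/H = 3440.0/15481 = 0.22221; exp(−0.22221) = 0.80075.
P = 8.583 × 0.80075 = 6.8728 MPa.

P ≈ 6.87 MPa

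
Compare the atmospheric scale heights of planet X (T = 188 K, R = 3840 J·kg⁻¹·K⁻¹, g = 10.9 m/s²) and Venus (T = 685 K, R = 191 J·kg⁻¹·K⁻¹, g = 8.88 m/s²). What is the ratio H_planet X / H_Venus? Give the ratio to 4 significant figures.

H = RT/g for each body.
H_planet X = 3840 × 188 / 10.9 = 66231 m.
H_Venus = 191 × 685 / 8.88 = 14734 m.
H_planet X/H_Venus = 66231/14734 = 4.4951.

H_planet X/H_Venus ≈ 4.495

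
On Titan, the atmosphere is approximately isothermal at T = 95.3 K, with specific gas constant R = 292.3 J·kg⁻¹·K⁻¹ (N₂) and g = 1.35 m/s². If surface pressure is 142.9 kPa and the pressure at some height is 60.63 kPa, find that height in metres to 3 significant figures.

z ≈ 17700 m

Scale height: H = RT/g = 292.3 × 95.3 / 1.35 = 20634 m.
Invert the barometric formula: z = H ln(P₀/P).
P₀/P = 142.9/60.63 = 2.3569; ln(2.3569) = 0.85735.
z = 20634 × 0.85735 = 17691 m.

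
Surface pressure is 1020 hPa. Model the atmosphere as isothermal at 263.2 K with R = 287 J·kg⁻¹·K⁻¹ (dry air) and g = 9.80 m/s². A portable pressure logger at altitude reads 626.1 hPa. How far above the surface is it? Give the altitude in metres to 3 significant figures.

Scale height: H = RT/g = 287 × 263.2 / 9.80 = 7708.0 m.
Invert the barometric formula: z = H ln(P₀/P).
P₀/P = 1020/626.1 = 1.6291; ln(1.6291) = 0.48803.
z = 7708.0 × 0.48803 = 3761.7 m.

z ≈ 3760 m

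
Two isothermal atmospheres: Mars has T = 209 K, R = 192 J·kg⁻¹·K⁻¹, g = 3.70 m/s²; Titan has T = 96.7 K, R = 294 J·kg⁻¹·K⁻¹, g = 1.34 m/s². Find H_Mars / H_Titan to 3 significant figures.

H = RT/g for each body.
H_Mars = 192 × 209 / 3.70 = 10845 m.
H_Titan = 294 × 96.7 / 1.34 = 21216 m.
H_Mars/H_Titan = 10845/21216 = 0.51117.

H_Mars/H_Titan ≈ 0.511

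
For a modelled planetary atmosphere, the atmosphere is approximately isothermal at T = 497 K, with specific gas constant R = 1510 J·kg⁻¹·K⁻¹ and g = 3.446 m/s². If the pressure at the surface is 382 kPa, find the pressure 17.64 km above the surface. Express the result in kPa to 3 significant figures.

Scale height: H = RT/g = 1510 × 497 / 3.446 = 217780 m.
Barometric formula: P = P₀ exp(−z/H).
z/H = 17640/217780 = 0.080999; exp(−0.080999) = 0.92219.
P = 382 × 0.92219 = 352.28 kPa.

P ≈ 352 kPa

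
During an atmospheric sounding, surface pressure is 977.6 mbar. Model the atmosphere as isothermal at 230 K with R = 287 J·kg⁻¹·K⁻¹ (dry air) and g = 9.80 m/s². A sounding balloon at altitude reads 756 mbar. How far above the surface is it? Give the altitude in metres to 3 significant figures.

z ≈ 1730 m

Scale height: H = RT/g = 287 × 230 / 9.80 = 6735.7 m.
Invert the barometric formula: z = H ln(P₀/P).
P₀/P = 977.6/756 = 1.2931; ln(1.2931) = 0.25704.
z = 6735.7 × 0.25704 = 1731.3 m.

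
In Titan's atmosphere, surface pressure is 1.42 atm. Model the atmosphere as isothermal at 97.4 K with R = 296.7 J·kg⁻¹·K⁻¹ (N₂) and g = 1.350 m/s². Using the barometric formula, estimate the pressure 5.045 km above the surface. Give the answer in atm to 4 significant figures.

Scale height: H = RT/g = 296.7 × 97.4 / 1.350 = 21406 m.
Barometric formula: P = P₀ exp(−z/H).
z/H = 5045.0/21406 = 0.23568; exp(−0.23568) = 0.79003.
P = 1.42 × 0.79003 = 1.1218 atm.

P ≈ 1.122 atm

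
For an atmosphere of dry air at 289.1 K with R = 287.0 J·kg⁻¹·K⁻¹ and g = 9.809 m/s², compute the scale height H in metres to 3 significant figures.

H ≈ 8460 m

The scale height of an isothermal atmosphere is H = RT/g.
H = 287.0 × 289.1 / 9.809 = 82972/9.809 = 8458.8 m.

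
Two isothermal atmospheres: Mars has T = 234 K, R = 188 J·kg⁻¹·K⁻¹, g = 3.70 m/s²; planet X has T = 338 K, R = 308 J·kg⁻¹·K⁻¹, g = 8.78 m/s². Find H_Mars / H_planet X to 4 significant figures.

H = RT/g for each body.
H_Mars = 188 × 234 / 3.70 = 11890 m.
H_planet X = 308 × 338 / 8.78 = 11857 m.
H_Mars/H_planet X = 11890/11857 = 1.0028.

H_Mars/H_planet X ≈ 1.003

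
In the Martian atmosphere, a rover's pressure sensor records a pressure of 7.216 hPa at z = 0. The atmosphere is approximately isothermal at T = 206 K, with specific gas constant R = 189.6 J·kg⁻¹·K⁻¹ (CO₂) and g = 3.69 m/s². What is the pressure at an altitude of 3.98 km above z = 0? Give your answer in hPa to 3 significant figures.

P ≈ 4.95 hPa

Scale height: H = RT/g = 189.6 × 206 / 3.69 = 10585 m.
Barometric formula: P = P₀ exp(−z/H).
z/H = 3980.0/10585 = 0.37600; exp(−0.37600) = 0.68660.
P = 7.216 × 0.68660 = 4.9545 hPa.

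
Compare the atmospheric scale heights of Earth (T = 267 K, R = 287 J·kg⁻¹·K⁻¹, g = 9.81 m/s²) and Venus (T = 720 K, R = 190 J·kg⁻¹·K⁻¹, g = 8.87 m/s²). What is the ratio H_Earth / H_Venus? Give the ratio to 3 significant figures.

H_Earth/H_Venus ≈ 0.506

H = RT/g for each body.
H_Earth = 287 × 267 / 9.81 = 7811.3 m.
H_Venus = 190 × 720 / 8.87 = 15423 m.
H_Earth/H_Venus = 7811.3/15423 = 0.50647.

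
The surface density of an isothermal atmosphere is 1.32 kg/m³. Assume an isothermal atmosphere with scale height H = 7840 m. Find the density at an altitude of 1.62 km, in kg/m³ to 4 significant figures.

In an isothermal atmosphere, density decays like pressure: ρ = ρ₀ exp(−z/H).
z/H = 1620.0/7840.0 = 0.20663; exp(−0.20663) = 0.81332.
ρ = 1.32 × 0.81332 = 1.0736 kg/m³.

ρ ≈ 1.074 kg/m³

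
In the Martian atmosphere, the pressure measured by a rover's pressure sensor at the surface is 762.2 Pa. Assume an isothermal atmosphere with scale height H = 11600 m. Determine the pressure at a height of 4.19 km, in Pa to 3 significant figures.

P ≈ 531 Pa

Barometric formula: P = P₀ exp(−z/H).
z/H = 4190.0/11600 = 0.36121; exp(−0.36121) = 0.69683.
P = 762.2 × 0.69683 = 531.12 Pa.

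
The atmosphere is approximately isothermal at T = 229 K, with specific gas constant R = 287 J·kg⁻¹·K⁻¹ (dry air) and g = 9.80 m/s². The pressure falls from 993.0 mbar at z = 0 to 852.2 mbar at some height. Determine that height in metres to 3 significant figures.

Scale height: H = RT/g = 287 × 229 / 9.80 = 6706.4 m.
Invert the barometric formula: z = H ln(P₀/P).
P₀/P = 993.0/852.2 = 1.1652; ln(1.1652) = 0.15289.
z = 6706.4 × 0.15289 = 1025.3 m.

z ≈ 1030 m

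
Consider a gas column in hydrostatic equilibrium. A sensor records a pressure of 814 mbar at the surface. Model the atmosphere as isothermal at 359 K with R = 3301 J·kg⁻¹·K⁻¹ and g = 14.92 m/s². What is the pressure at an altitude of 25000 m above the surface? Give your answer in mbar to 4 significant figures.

Scale height: H = RT/g = 3301 × 359 / 14.92 = 79428 m.
Barometric formula: P = P₀ exp(−z/H).
z/H = 25000/79428 = 0.31475; exp(−0.31475) = 0.72997.
P = 814 × 0.72997 = 594.20 mbar.

P ≈ 594.2 mbar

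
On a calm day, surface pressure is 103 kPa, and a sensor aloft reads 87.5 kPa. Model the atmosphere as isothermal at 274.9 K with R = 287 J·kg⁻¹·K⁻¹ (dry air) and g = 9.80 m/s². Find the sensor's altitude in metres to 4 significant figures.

z ≈ 1313 m

Scale height: H = RT/g = 287 × 274.9 / 9.80 = 8050.6 m.
Invert the barometric formula: z = H ln(P₀/P).
P₀/P = 103/87.5 = 1.1771; ln(1.1771) = 0.16305.
z = 8050.6 × 0.16305 = 1312.7 m.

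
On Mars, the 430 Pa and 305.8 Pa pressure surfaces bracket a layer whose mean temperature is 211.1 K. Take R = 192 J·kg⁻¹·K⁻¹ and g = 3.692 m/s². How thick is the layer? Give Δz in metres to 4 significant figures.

Δz ≈ 3742 m

Hypsometric equation: Δz = (R T̄/g) ln(P₁/P₂).
R T̄/g = 192 × 211.1 / 3.692 = 10978 m.
ln(430/305.8) = ln(1.4061) = 0.34082.
Δz = 10978 × 0.34082 = 3741.5 m.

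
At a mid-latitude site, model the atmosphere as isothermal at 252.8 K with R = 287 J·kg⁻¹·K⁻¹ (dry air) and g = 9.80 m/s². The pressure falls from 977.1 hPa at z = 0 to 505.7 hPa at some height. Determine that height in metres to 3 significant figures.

z ≈ 4880 m

Scale height: H = RT/g = 287 × 252.8 / 9.80 = 7403.4 m.
Invert the barometric formula: z = H ln(P₀/P).
P₀/P = 977.1/505.7 = 1.9322; ln(1.9322) = 0.65866.
z = 7403.4 × 0.65866 = 4876.3 m.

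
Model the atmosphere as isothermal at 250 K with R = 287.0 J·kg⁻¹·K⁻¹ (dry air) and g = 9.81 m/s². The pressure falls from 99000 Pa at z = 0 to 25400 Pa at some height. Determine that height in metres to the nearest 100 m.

z ≈ 9900 m

Scale height: H = RT/g = 287.0 × 250 / 9.81 = 7314.0 m.
Invert the barometric formula: z = H ln(P₀/P).
P₀/P = 99000/25400 = 3.8976; ln(3.8976) = 1.3604.
z = 7314.0 × 1.3604 = 9950.0 m.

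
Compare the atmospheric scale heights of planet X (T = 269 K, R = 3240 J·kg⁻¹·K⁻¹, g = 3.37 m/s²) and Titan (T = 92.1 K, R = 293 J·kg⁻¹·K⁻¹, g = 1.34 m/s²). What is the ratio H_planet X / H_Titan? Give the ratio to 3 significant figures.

H = RT/g for each body.
H_planet X = 3240 × 269 / 3.37 = 258620 m.
H_Titan = 293 × 92.1 / 1.34 = 20138 m.
H_planet X/H_Titan = 258620/20138 = 12.842.

H_planet X/H_Titan ≈ 12.8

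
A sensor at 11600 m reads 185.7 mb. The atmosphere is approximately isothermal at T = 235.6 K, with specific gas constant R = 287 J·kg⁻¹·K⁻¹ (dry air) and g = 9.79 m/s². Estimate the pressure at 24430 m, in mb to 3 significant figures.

Scale height: H = RT/g = 287 × 235.6 / 9.79 = 6906.8 m.
Between two levels, P₂ = P₁ exp(−Δz/H) with Δz = z₂ − z₁.
Δz = 24430 − 11600 = 12830 m; Δz/H = 12830/6906.8 = 1.8576.
P₂ = 185.7 × exp(−1.8576) = 185.7 × 0.15605 = 28.978 mb.

P ≈ 29.0 mb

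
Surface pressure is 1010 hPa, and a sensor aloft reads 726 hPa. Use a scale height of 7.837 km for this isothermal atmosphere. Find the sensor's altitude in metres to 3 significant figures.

Invert the barometric formula: z = H ln(P₀/P).
P₀/P = 1010/726 = 1.3912; ln(1.3912) = 0.33017.
z = 7837.0 × 0.33017 = 2587.5 m.

z ≈ 2590 m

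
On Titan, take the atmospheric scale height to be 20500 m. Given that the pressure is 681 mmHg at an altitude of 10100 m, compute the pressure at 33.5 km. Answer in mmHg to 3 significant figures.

Between two levels, P₂ = P₁ exp(−Δz/H) with Δz = z₂ − z₁.
Δz = 33500 − 10100 = 23400 m; Δz/H = 23400/20500 = 1.1415.
P₂ = 681 × exp(−1.1415) = 681 × 0.31934 = 217.47 mmHg.

P ≈ 217 mmHg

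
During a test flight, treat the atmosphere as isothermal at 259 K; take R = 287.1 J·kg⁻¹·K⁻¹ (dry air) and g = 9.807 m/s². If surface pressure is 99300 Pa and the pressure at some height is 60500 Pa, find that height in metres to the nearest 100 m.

z ≈ 3800 m

Scale height: H = RT/g = 287.1 × 259 / 9.807 = 7582.2 m.
Invert the barometric formula: z = H ln(P₀/P).
P₀/P = 99300/60500 = 1.6413; ln(1.6413) = 0.49549.
z = 7582.2 × 0.49549 = 3756.9 m.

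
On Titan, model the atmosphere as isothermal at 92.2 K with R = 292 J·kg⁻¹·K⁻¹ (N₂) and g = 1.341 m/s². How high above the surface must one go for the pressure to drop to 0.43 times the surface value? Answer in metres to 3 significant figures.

z ≈ 16900 m

Scale height: H = RT/g = 292 × 92.2 / 1.341 = 20076 m.
Set P/P₀ = exp(−z/H) = 0.43, so z = −H ln(0.43).
−ln(0.43) = 0.84397; z = 20076 × 0.84397 = 16944 m.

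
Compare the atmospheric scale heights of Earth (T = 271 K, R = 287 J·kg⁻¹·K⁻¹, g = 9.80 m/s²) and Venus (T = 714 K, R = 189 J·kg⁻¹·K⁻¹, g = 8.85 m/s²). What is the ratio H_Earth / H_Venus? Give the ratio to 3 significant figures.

H_Earth/H_Venus ≈ 0.520

H = RT/g for each body.
H_Earth = 287 × 271 / 9.80 = 7936.4 m.
H_Venus = 189 × 714 / 8.85 = 15248 m.
H_Earth/H_Venus = 7936.4/15248 = 0.52049.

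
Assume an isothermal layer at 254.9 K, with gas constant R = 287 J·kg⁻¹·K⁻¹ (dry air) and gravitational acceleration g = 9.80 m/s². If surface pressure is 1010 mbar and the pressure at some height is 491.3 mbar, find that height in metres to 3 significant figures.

Scale height: H = RT/g = 287 × 254.9 / 9.80 = 7464.9 m.
Invert the barometric formula: z = H ln(P₀/P).
P₀/P = 1010/491.3 = 2.0558; ln(2.0558) = 0.72067.
z = 7464.9 × 0.72067 = 5379.7 m.

z ≈ 5380 m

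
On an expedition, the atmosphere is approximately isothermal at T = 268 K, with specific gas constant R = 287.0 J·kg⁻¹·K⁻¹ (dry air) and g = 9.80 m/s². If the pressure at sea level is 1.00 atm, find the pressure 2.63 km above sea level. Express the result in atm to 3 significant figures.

P ≈ 0.715 atm

Scale height: H = RT/g = 287.0 × 268 / 9.80 = 7848.6 m.
Barometric formula: P = P₀ exp(−z/H).
z/H = 2630.0/7848.6 = 0.33509; exp(−0.33509) = 0.71527.
P = 1.00 × 0.71527 = 0.71527 atm.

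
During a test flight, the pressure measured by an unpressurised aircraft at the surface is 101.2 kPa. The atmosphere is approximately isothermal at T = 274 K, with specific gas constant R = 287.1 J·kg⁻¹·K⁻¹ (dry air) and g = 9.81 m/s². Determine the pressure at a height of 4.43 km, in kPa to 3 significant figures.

Scale height: H = RT/g = 287.1 × 274 / 9.81 = 8018.9 m.
Barometric formula: P = P₀ exp(−z/H).
z/H = 4430.0/8018.9 = 0.55244; exp(−0.55244) = 0.57554.
P = 101.2 × 0.57554 = 58.245 kPa.

P ≈ 58.2 kPa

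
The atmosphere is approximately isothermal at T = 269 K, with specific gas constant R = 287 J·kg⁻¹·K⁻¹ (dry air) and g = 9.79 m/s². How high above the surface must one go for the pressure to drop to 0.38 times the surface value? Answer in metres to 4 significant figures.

Scale height: H = RT/g = 287 × 269 / 9.79 = 7885.9 m.
Set P/P₀ = exp(−z/H) = 0.38, so z = −H ln(0.38).
−ln(0.38) = 0.96758; z = 7885.9 × 0.96758 = 7630.2 m.

z ≈ 7630 m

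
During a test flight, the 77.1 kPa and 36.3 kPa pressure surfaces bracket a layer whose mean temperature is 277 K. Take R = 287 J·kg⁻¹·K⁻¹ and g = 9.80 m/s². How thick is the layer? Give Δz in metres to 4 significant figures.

Δz ≈ 6111 m

Hypsometric equation: Δz = (R T̄/g) ln(P₁/P₂).
R T̄/g = 287 × 277 / 9.80 = 8112.1 m.
ln(77.1/36.3) = ln(2.1240) = 0.75330.
Δz = 8112.1 × 0.75330 = 6110.8 m.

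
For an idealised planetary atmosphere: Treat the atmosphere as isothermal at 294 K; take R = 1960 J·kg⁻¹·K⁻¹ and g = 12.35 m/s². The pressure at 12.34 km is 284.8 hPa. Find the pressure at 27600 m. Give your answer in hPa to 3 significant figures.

P ≈ 205 hPa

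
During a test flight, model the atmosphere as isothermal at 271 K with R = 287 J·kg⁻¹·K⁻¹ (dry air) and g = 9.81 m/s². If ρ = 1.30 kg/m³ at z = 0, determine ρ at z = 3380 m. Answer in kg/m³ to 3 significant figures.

ρ ≈ 0.849 kg/m³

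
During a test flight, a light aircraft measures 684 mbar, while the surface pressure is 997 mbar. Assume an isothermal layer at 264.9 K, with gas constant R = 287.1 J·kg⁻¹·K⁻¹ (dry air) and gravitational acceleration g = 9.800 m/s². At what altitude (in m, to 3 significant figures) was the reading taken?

z ≈ 2920 m

Scale height: H = RT/g = 287.1 × 264.9 / 9.800 = 7760.5 m.
Invert the barometric formula: z = H ln(P₀/P).
P₀/P = 997/684 = 1.4576; ln(1.4576) = 0.37679.
z = 7760.5 × 0.37679 = 2924.1 m.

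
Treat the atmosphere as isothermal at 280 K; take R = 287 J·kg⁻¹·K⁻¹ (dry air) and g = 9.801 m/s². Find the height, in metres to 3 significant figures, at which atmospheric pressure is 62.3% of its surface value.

Scale height: H = RT/g = 287 × 280 / 9.801 = 8199.2 m.
Set P/P₀ = exp(−z/H) = 0.623, so z = −H ln(0.623).
−ln(0.623) = 0.47321; z = 8199.2 × 0.47321 = 3879.9 m.

z ≈ 3880 m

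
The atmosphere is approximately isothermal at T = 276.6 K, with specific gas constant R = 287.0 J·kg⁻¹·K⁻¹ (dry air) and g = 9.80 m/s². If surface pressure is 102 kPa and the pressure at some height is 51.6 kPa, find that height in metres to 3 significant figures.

Scale height: H = RT/g = 287.0 × 276.6 / 9.80 = 8100.4 m.
Invert the barometric formula: z = H ln(P₀/P).
P₀/P = 102/51.6 = 1.9767; ln(1.9767) = 0.68143.
z = 8100.4 × 0.68143 = 5519.9 m.

z ≈ 5520 m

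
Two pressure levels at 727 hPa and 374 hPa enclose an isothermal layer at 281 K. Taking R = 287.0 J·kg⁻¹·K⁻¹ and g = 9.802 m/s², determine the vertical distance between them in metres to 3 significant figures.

Δz ≈ 5470 m

Hypsometric equation: Δz = (R T̄/g) ln(P₁/P₂).
R T̄/g = 287.0 × 281 / 9.802 = 8227.6 m.
ln(727/374) = ln(1.9439) = 0.66470.
Δz = 8227.6 × 0.66470 = 5468.9 m.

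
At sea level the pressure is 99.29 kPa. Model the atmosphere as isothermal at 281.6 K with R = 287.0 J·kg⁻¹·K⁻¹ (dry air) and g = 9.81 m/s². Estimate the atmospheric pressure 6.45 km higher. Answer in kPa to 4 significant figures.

P ≈ 45.38 kPa

Scale height: H = RT/g = 287.0 × 281.6 / 9.81 = 8238.5 m.
Barometric formula: P = P₀ exp(−z/H).
z/H = 6450.0/8238.5 = 0.78291; exp(−0.78291) = 0.45707.
P = 99.29 × 0.45707 = 45.382 kPa.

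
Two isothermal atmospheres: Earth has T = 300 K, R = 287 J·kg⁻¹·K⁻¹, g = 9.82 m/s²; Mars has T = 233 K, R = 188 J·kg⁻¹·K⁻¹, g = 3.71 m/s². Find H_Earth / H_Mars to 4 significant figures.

H = RT/g for each body.
H_Earth = 287 × 300 / 9.82 = 8767.8 m.
H_Mars = 188 × 233 / 3.71 = 11807 m.
H_Earth/H_Mars = 8767.8/11807 = 0.74259.

H_Earth/H_Mars ≈ 0.7426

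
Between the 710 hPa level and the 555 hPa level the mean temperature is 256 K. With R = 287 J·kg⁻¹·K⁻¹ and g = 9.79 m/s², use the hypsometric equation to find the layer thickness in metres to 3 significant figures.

Δz ≈ 1850 m

Hypsometric equation: Δz = (R T̄/g) ln(P₁/P₂).
R T̄/g = 287 × 256 / 9.79 = 7504.8 m.
ln(710/555) = ln(1.2793) = 0.24631.
Δz = 7504.8 × 0.24631 = 1848.5 m.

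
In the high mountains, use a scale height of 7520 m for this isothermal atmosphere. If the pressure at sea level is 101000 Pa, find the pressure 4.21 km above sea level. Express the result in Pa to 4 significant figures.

P ≈ 57700 Pa

Barometric formula: P = P₀ exp(−z/H).
z/H = 4210.0/7520.0 = 0.55984; exp(−0.55984) = 0.57130.
P = 101000 × 0.57130 = 57701 Pa.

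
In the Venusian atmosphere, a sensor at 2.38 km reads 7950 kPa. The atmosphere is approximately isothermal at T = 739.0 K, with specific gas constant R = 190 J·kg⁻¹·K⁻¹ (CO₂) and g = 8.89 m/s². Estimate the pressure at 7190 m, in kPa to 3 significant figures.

Scale height: H = RT/g = 190 × 739.0 / 8.89 = 15794 m.
Between two levels, P₂ = P₁ exp(−Δz/H) with Δz = z₂ − z₁.
Δz = 7190.0 − 2380.0 = 4810.0 m; Δz/H = 4810.0/15794 = 0.30455.
P₂ = 7950 × exp(−0.30455) = 7950 × 0.73746 = 5862.8 kPa.

P ≈ 5860 kPa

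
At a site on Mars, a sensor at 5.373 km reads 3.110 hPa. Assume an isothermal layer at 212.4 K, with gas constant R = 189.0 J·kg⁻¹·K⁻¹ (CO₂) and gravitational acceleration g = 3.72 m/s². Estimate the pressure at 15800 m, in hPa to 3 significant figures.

P ≈ 1.18 hPa

Scale height: H = RT/g = 189.0 × 212.4 / 3.72 = 10791 m.
Between two levels, P₂ = P₁ exp(−Δz/H) with Δz = z₂ − z₁.
Δz = 15800 − 5373.0 = 10427 m; Δz/H = 10427/10791 = 0.96627.
P₂ = 3.110 × exp(−0.96627) = 3.110 × 0.38050 = 1.1834 hPa.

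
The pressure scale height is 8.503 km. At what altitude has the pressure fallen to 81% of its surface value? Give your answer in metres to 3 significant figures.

z ≈ 1790 m

Set P/P₀ = exp(−z/H) = 0.81, so z = −H ln(0.81).
−ln(0.81) = 0.21072; z = 8503.0 × 0.21072 = 1791.8 m.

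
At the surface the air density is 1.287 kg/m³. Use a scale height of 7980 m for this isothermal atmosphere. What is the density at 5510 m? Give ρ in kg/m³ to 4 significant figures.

ρ ≈ 0.6452 kg/m³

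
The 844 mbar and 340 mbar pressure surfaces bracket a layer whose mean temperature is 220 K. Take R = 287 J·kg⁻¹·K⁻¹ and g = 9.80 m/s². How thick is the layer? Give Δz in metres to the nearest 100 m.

Hypsometric equation: Δz = (R T̄/g) ln(P₁/P₂).
R T̄/g = 287 × 220 / 9.80 = 6442.9 m.
ln(844/340) = ln(2.4824) = 0.90923.
Δz = 6442.9 × 0.90923 = 5858.1 m.

Δz ≈ 5900 m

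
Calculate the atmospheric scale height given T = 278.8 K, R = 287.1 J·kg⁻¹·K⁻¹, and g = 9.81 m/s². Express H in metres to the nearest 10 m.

H ≈ 8160 m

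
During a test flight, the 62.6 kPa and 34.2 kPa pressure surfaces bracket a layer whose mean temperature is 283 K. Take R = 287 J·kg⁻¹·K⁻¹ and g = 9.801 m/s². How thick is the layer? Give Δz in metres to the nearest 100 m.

Δz ≈ 5000 m

Hypsometric equation: Δz = (R T̄/g) ln(P₁/P₂).
R T̄/g = 287 × 283 / 9.801 = 8287.0 m.
ln(62.6/34.2) = ln(1.8304) = 0.60453.
Δz = 8287.0 × 0.60453 = 5009.7 m.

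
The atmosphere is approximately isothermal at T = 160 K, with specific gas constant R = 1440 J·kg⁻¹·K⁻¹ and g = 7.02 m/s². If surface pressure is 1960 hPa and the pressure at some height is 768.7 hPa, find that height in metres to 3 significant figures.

Scale height: H = RT/g = 1440 × 160 / 7.02 = 32821 m.
Invert the barometric formula: z = H ln(P₀/P).
P₀/P = 1960/768.7 = 2.5498; ln(2.5498) = 0.93601.
z = 32821 × 0.93601 = 30721 m.

z ≈ 30700 m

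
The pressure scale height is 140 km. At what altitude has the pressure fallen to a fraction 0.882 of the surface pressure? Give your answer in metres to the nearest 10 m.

Set P/P₀ = exp(−z/H) = 0.882, so z = −H ln(0.882).
−ln(0.882) = 0.12556; z = 140000 × 0.12556 = 17578 m.

z ≈ 17580 m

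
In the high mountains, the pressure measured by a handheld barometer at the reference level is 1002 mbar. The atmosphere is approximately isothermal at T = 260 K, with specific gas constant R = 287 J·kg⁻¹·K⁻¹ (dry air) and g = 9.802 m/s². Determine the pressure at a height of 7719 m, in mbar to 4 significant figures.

Scale height: H = RT/g = 287 × 260 / 9.802 = 7612.7 m.
Barometric formula: P = P₀ exp(−z/H).
z/H = 7719.0/7612.7 = 1.0140; exp(−1.0140) = 0.36277.
P = 1002 × 0.36277 = 363.50 mbar.

P ≈ 363.5 mbar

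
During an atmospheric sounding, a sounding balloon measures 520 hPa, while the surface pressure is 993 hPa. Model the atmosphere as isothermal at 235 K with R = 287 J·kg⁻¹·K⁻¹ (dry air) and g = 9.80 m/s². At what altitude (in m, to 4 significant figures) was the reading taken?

Scale height: H = RT/g = 287 × 235 / 9.80 = 6882.1 m.
Invert the barometric formula: z = H ln(P₀/P).
P₀/P = 993/520 = 1.9096; ln(1.9096) = 0.64689.
z = 6882.1 × 0.64689 = 4452.0 m.

z ≈ 4452 m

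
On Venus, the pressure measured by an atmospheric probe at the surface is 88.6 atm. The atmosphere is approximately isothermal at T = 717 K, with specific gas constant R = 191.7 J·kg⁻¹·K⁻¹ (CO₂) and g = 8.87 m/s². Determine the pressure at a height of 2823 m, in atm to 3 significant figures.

P ≈ 73.8 atm

Scale height: H = RT/g = 191.7 × 717 / 8.87 = 15496 m.
Barometric formula: P = P₀ exp(−z/H).
z/H = 2823.0/15496 = 0.18218; exp(−0.18218) = 0.83345.
P = 88.6 × 0.83345 = 73.844 atm.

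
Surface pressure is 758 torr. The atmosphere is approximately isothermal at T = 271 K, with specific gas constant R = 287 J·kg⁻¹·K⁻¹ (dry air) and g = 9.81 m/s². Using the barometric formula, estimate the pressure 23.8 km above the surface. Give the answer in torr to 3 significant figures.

Scale height: H = RT/g = 287 × 271 / 9.81 = 7928.3 m.
Barometric formula: P = P₀ exp(−z/H).
z/H = 23800/7928.3 = 3.0019; exp(−3.0019) = 0.049693.
P = 758 × 0.049693 = 37.667 torr.

P ≈ 37.7 torr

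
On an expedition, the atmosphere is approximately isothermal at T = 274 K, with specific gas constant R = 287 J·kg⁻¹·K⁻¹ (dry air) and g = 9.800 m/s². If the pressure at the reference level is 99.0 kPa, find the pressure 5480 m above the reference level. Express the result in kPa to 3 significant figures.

P ≈ 50.0 kPa

Scale height: H = RT/g = 287 × 274 / 9.800 = 8024.3 m.
Barometric formula: P = P₀ exp(−z/H).
z/H = 5480.0/8024.3 = 0.68293; exp(−0.68293) = 0.50513.
P = 99.0 × 0.50513 = 50.008 kPa.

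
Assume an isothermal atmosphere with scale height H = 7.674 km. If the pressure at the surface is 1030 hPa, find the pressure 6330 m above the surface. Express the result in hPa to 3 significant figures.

Barometric formula: P = P₀ exp(−z/H).
z/H = 6330.0/7674.0 = 0.82486; exp(−0.82486) = 0.43830.
P = 1030 × 0.43830 = 451.45 hPa.

P ≈ 451 hPa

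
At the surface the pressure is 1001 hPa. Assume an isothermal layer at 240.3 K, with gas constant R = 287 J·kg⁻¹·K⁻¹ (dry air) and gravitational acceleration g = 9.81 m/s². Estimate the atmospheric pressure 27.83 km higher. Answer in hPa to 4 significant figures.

P ≈ 19.11 hPa

Scale height: H = RT/g = 287 × 240.3 / 9.81 = 7030.2 m.
Barometric formula: P = P₀ exp(−z/H).
z/H = 27830/7030.2 = 3.9586; exp(−3.9586) = 0.019090.
P = 1001 × 0.019090 = 19.109 hPa.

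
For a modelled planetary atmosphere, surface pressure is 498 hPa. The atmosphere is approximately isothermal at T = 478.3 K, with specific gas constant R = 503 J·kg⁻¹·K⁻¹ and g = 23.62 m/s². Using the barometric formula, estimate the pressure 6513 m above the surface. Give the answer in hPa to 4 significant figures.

Scale height: H = RT/g = 503 × 478.3 / 23.62 = 10186 m.
Barometric formula: P = P₀ exp(−z/H).
z/H = 6513.0/10186 = 0.63941; exp(−0.63941) = 0.52760.
P = 498 × 0.52760 = 262.74 hPa.

P ≈ 262.7 hPa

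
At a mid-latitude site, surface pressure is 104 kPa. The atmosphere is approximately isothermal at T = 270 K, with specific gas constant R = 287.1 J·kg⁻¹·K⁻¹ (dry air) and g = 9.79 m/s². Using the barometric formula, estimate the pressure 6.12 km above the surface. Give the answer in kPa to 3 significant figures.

P ≈ 48.0 kPa

Scale height: H = RT/g = 287.1 × 270 / 9.79 = 7918.0 m.
Barometric formula: P = P₀ exp(−z/H).
z/H = 6120.0/7918.0 = 0.77292; exp(−0.77292) = 0.46166.
P = 104 × 0.46166 = 48.013 kPa.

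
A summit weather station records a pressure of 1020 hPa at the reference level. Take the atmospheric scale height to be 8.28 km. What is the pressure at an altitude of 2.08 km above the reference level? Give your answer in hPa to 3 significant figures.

P ≈ 793 hPa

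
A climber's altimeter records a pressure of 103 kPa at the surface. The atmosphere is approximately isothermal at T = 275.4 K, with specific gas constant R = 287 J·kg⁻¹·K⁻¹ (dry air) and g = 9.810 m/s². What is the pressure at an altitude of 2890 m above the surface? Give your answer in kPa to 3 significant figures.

Scale height: H = RT/g = 287 × 275.4 / 9.810 = 8057.1 m.
Barometric formula: P = P₀ exp(−z/H).
z/H = 2890.0/8057.1 = 0.35869; exp(−0.35869) = 0.69859.
P = 103 × 0.69859 = 71.955 kPa.

P ≈ 72.0 kPa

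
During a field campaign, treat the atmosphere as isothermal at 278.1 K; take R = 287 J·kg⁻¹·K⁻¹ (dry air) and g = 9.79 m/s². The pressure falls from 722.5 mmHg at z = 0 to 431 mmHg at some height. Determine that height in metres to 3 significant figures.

z ≈ 4210 m

Scale height: H = RT/g = 287 × 278.1 / 9.79 = 8152.7 m.
Invert the barometric formula: z = H ln(P₀/P).
P₀/P = 722.5/431 = 1.6763; ln(1.6763) = 0.51659.
z = 8152.7 × 0.51659 = 4211.6 m.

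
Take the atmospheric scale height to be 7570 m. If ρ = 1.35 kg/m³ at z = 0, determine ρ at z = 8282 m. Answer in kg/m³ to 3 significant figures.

ρ ≈ 0.452 kg/m³

In an isothermal atmosphere, density decays like pressure: ρ = ρ₀ exp(−z/H).
z/H = 8282.0/7570.0 = 1.0941; exp(−1.0941) = 0.33484.
ρ = 1.35 × 0.33484 = 0.45203 kg/m³.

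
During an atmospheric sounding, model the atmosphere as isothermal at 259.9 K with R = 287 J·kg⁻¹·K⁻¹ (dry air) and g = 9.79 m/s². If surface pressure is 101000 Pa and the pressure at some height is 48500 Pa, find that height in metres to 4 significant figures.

z ≈ 5589 m

Scale height: H = RT/g = 287 × 259.9 / 9.79 = 7619.1 m.
Invert the barometric formula: z = H ln(P₀/P).
P₀/P = 101000/48500 = 2.0825; ln(2.0825) = 0.73357.
z = 7619.1 × 0.73357 = 5589.1 m.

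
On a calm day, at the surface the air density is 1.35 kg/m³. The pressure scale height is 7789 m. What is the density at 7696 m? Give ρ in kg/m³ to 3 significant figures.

ρ ≈ 0.503 kg/m³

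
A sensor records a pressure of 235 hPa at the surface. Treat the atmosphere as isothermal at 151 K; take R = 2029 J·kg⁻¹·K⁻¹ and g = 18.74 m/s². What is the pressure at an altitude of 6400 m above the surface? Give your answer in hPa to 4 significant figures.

P ≈ 158.9 hPa

Scale height: H = RT/g = 2029 × 151 / 18.74 = 16349 m.
Barometric formula: P = P₀ exp(−z/H).
z/H = 6400.0/16349 = 0.39146; exp(−0.39146) = 0.67607.
P = 235 × 0.67607 = 158.88 hPa.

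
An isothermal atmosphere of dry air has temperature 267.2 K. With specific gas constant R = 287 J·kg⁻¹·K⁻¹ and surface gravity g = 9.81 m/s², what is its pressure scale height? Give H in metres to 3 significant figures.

The scale height of an isothermal atmosphere is H = RT/g.
H = 287 × 267.2 / 9.81 = 76686/9.81 = 7817.1 m.

H ≈ 7820 m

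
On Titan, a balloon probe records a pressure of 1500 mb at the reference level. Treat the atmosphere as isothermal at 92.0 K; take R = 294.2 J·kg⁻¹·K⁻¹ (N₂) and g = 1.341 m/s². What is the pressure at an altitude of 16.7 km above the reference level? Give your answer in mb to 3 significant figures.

P ≈ 656 mb

Scale height: H = RT/g = 294.2 × 92.0 / 1.341 = 20184 m.
Barometric formula: P = P₀ exp(−z/H).
z/H = 16700/20184 = 0.82739; exp(−0.82739) = 0.43719.
P = 1500 × 0.43719 = 655.79 mb.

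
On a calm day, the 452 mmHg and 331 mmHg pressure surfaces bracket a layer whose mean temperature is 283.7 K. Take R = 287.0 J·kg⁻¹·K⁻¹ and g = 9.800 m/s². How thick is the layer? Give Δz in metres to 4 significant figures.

Hypsometric equation: Δz = (R T̄/g) ln(P₁/P₂).
R T̄/g = 287.0 × 283.7 / 9.800 = 8308.4 m.
ln(452/331) = ln(1.3656) = 0.31159.
Δz = 8308.4 × 0.31159 = 2588.8 m.

Δz ≈ 2589 m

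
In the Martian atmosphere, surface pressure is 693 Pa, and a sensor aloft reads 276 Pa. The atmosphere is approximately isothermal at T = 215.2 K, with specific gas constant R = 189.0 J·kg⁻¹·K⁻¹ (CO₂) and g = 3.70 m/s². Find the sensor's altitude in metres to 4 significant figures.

z ≈ 10120 m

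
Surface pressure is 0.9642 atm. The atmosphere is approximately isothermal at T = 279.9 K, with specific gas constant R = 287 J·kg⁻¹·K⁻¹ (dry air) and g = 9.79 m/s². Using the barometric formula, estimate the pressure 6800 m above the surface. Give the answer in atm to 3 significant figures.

Scale height: H = RT/g = 287 × 279.9 / 9.79 = 8205.4 m.
Barometric formula: P = P₀ exp(−z/H).
z/H = 6800.0/8205.4 = 0.82872; exp(−0.82872) = 0.43661.
P = 0.9642 × 0.43661 = 0.42098 atm.

P ≈ 0.421 atm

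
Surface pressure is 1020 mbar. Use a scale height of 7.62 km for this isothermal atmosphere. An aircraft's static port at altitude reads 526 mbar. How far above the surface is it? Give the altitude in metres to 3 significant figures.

z ≈ 5050 m

Invert the barometric formula: z = H ln(P₀/P).
P₀/P = 1020/526 = 1.9392; ln(1.9392) = 0.66228.
z = 7620.0 × 0.66228 = 5046.6 m.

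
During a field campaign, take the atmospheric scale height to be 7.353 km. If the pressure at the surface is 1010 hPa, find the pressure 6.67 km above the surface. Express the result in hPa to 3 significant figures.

Barometric formula: P = P₀ exp(−z/H).
z/H = 6670.0/7353.0 = 0.90711; exp(−0.90711) = 0.40369.
P = 1010 × 0.40369 = 407.73 hPa.

P ≈ 408 hPa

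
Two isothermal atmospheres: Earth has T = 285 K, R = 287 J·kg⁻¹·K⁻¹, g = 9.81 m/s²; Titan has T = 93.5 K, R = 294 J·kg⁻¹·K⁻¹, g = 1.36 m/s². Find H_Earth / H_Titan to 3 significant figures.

H = RT/g for each body.
H_Earth = 287 × 285 / 9.81 = 8337.9 m.
H_Titan = 294 × 93.5 / 1.36 = 20212 m.
H_Earth/H_Titan = 8337.9/20212 = 0.41252.

H_Earth/H_Titan ≈ 0.413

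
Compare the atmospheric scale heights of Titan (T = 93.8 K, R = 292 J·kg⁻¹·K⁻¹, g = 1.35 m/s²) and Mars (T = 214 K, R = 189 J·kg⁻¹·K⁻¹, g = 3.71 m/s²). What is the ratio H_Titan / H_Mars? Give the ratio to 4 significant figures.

H = RT/g for each body.
H_Titan = 292 × 93.8 / 1.35 = 20289 m.
H_Mars = 189 × 214 / 3.71 = 10902 m.
H_Titan/H_Mars = 20289/10902 = 1.8610.

H_Titan/H_Mars ≈ 1.861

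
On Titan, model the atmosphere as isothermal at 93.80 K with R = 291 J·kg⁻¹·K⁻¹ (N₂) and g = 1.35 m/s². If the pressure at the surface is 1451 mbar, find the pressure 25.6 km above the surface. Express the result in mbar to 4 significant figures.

P ≈ 409.1 mbar

Scale height: H = RT/g = 291 × 93.80 / 1.35 = 20219 m.
Barometric formula: P = P₀ exp(−z/H).
z/H = 25600/20219 = 1.2661; exp(−1.2661) = 0.28193.
P = 1451 × 0.28193 = 409.08 mbar.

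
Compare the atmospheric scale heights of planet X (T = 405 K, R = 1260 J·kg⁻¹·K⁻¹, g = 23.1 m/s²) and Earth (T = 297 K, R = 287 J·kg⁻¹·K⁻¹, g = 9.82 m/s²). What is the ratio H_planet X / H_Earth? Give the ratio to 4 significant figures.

H_planet X/H_Earth ≈ 2.545

H = RT/g for each body.
H_planet X = 1260 × 405 / 23.1 = 22091 m.
H_Earth = 287 × 297 / 9.82 = 8680.1 m.
H_planet X/H_Earth = 22091/8680.1 = 2.5450.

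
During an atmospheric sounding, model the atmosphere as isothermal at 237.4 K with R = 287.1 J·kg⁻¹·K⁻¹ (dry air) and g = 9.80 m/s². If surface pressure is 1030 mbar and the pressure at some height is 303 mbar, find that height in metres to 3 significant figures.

Scale height: H = RT/g = 287.1 × 237.4 / 9.80 = 6954.9 m.
Invert the barometric formula: z = H ln(P₀/P).
P₀/P = 1030/303 = 3.3993; ln(3.3993) = 1.2236.
z = 6954.9 × 1.2236 = 8510.0 m.

z ≈ 8510 m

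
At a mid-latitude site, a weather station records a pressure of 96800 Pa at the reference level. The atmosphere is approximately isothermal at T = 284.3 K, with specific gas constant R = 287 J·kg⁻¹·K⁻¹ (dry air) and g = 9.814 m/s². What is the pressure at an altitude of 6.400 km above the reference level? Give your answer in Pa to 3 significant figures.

P ≈ 44800 Pa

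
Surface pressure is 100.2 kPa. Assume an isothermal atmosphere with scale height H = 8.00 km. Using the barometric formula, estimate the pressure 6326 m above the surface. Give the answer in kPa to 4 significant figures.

Barometric formula: P = P₀ exp(−z/H).
z/H = 6326.0/8000.0 = 0.79075; exp(−0.79075) = 0.45350.
P = 100.2 × 0.45350 = 45.441 kPa.

P ≈ 45.44 kPa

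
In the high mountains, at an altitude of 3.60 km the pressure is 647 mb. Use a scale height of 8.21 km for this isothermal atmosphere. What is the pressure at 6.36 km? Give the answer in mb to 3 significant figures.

P ≈ 462 mb

Between two levels, P₂ = P₁ exp(−Δz/H) with Δz = z₂ − z₁.
Δz = 6360.0 − 3600.0 = 2760.0 m; Δz/H = 2760.0/8210.0 = 0.33618.
P₂ = 647 × exp(−0.33618) = 647 × 0.71449 = 462.28 mb.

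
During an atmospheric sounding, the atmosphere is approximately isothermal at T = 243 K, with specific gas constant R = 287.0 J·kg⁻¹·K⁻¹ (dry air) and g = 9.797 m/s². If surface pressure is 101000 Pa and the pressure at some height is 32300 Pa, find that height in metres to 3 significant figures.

Scale height: H = RT/g = 287.0 × 243 / 9.797 = 7118.6 m.
Invert the barometric formula: z = H ln(P₀/P).
P₀/P = 101000/32300 = 3.1269; ln(3.1269) = 1.1400.
z = 7118.6 × 1.1400 = 8115.2 m.

z ≈ 8120 m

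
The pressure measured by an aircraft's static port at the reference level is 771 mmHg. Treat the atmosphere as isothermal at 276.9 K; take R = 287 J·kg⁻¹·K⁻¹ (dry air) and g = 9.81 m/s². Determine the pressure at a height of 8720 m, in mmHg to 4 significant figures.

Scale height: H = RT/g = 287 × 276.9 / 9.81 = 8100.9 m.
Barometric formula: P = P₀ exp(−z/H).
z/H = 8720.0/8100.9 = 1.0764; exp(−1.0764) = 0.34082.
P = 771 × 0.34082 = 262.77 mmHg.

P ≈ 262.8 mmHg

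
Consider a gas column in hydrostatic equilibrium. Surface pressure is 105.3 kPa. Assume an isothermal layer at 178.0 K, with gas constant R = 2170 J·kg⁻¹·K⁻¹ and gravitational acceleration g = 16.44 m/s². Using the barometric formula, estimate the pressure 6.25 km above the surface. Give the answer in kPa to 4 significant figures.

Scale height: H = RT/g = 2170 × 178.0 / 16.44 = 23495 m.
Barometric formula: P = P₀ exp(−z/H).
z/H = 6250.0/23495 = 0.26601; exp(−0.26601) = 0.76643.
P = 105.3 × 0.76643 = 80.705 kPa.

P ≈ 80.71 kPa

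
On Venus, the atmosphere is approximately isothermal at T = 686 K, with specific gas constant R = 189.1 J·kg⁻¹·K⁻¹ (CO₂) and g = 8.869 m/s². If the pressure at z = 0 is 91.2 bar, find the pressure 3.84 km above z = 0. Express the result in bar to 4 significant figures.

Scale height: H = RT/g = 189.1 × 686 / 8.869 = 14627 m.
Barometric formula: P = P₀ exp(−z/H).
z/H = 3840.0/14627 = 0.26253; exp(−0.26253) = 0.76910.
P = 91.2 × 0.76910 = 70.142 bar.

P ≈ 70.14 bar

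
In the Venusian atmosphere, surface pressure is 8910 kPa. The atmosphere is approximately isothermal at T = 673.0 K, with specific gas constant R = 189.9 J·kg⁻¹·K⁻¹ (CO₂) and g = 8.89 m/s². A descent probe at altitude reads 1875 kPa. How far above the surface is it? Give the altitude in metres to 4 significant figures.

Scale height: H = RT/g = 189.9 × 673.0 / 8.89 = 14376 m.
Invert the barometric formula: z = H ln(P₀/P).
P₀/P = 8910/1875 = 4.7520; ln(4.7520) = 1.5586.
z = 14376 × 1.5586 = 22406 m.

z ≈ 22410 m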